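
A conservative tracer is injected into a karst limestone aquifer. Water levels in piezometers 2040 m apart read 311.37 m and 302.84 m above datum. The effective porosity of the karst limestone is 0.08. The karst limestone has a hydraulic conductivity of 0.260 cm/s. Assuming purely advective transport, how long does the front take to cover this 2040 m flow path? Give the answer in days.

174

Convert K: 0.260 cm/s × 864 = 224.6 m/day.
Hydraulic gradient i = (311.37 − 302.84) / 2040 = 8.53 / 2040 = 0.004181.
Darcy flux q = K · i = 224.6 × 0.004181 = 0.9393 m/day.
Seepage velocity v = q / n_e = 0.9393 / 0.08 = 11.74 m/day.
Travel time t = L / v = 2040 / 11.74 = 173.7 days.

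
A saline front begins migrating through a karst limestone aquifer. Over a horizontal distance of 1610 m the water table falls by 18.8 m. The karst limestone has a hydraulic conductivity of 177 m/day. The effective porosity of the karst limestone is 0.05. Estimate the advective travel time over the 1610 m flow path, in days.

Hydraulic gradient i = Δh / L = 18.8 / 1610 = 0.01168.
Darcy flux q = K · i = 177.0 × 0.01168 = 2.067 m/day.
Seepage velocity v = q / n_e = 2.067 / 0.05 = 41.34 m/day.
Travel time t = L / v = 1610 / 41.34 = 38.95 days.

38.9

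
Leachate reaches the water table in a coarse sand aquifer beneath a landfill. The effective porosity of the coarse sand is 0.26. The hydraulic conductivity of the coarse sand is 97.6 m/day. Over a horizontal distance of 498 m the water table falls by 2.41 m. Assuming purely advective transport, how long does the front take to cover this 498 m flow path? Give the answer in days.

274

Hydraulic gradient i = Δh / L = 2.41 / 498 = 0.004839.
Darcy flux q = K · i = 97.60 × 0.004839 = 0.4723 m/day.
Seepage velocity v = q / n_e = 0.4723 / 0.26 = 1.817 m/day.
Travel time t = L / v = 498 / 1.817 = 274.1 days.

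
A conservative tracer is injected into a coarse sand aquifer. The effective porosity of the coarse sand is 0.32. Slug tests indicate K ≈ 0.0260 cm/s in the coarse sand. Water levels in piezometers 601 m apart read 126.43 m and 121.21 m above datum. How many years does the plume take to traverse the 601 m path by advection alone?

2.70

Convert K: 0.0260 cm/s × 864 = 22.46 m/day.
Hydraulic gradient i = (126.43 − 121.21) / 601 = 5.22 / 601 = 0.008686.
Darcy flux q = K · i = 22.46 × 0.008686 = 0.1951 m/day.
Seepage velocity v = q / n_e = 0.1951 / 0.32 = 0.6097 m/day.
Travel time t = L / v = 601 / 0.6097 = 985.7 days = 2.699 years.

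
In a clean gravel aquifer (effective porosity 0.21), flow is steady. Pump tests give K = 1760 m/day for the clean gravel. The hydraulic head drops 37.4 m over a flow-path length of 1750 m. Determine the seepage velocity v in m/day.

Hydraulic gradient i = Δh / L = 37.4 / 1750 = 0.02137.
Darcy flux q = K · i = 1760 × 0.02137 = 37.61 m/day.
Seepage velocity v = q / n_e = 37.61 / 0.21 = 179.1 m/day.

179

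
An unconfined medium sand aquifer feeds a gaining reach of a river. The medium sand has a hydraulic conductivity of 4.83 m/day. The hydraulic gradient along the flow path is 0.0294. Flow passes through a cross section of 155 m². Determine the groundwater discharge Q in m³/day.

22.0

Hydraulic gradient i = 0.0294.
Darcy's law: Q = K · A · i = 4.830 × 155.0 × 0.02940 = 22.01 m³/day.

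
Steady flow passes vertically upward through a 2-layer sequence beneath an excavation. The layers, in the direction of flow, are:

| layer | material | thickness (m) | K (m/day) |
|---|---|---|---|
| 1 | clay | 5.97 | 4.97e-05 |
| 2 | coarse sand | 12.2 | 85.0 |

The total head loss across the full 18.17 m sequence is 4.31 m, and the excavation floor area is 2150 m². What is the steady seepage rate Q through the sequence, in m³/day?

Flow is perpendicular to layering, so the layers act in series and the equivalent K is the thickness-weighted harmonic mean.
Total thickness L = 5.97 + 12.2 = 18.17 m.
Σ(b_i/K_i) = 5.97/4.97e-05 + 12.2/85.0 = 1.201e+05 d.
K_eq = L / Σ(b_i/K_i) = 18.17 / 1.201e+05 = 0.0001513 m/day.
Q = K_eq · A · (Δh/L) = 0.0001513 × 2150 × (4.31/18.17) = 0.07714 m³/day.

0.0771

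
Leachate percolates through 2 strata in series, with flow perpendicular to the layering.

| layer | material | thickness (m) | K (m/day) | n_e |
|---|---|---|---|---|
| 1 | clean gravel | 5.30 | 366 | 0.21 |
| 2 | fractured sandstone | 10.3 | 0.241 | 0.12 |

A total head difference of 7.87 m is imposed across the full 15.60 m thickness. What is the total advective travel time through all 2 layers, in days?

12.8

With flow normal to the layers, continuity requires the same specific discharge q through every layer.
Σ(b_i/K_i) = 5.30/366 + 10.3/0.241 = 42.75 d.
q = Δh / Σ(b_i/K_i) = 7.87 / 42.75 = 0.1841 m/day.
In each layer the seepage velocity is v_i = q/n_i, so the layer transit time is t_i = b_i·n_i / q:
  layer 1 (clean gravel): t_1 = 5.30 × 0.21 / 0.1841 = 6.046 d
  layer 2 (fractured sandstone): t_2 = 10.3 × 0.12 / 0.1841 = 6.714 d
Total t = Σ t_i = 12.76 days.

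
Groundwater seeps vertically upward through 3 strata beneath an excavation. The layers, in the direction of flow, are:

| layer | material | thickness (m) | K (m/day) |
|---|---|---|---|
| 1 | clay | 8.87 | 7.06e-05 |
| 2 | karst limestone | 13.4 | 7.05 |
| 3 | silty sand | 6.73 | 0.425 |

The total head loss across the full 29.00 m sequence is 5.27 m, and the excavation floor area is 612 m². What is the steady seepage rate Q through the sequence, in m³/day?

0.0257

Flow is perpendicular to layering, so the layers act in series and the equivalent K is the thickness-weighted harmonic mean.
Total thickness L = 8.87 + 13.4 + 6.73 = 29.00 m.
Σ(b_i/K_i) = 8.87/7.06e-05 + 13.4/7.05 + 6.73/0.425 = 1.257e+05 d.
K_eq = L / Σ(b_i/K_i) = 29.00 / 1.257e+05 = 0.0002308 m/day.
Q = K_eq · A · (Δh/L) = 0.0002308 × 612 × (5.27/29.00) = 0.02567 m³/day.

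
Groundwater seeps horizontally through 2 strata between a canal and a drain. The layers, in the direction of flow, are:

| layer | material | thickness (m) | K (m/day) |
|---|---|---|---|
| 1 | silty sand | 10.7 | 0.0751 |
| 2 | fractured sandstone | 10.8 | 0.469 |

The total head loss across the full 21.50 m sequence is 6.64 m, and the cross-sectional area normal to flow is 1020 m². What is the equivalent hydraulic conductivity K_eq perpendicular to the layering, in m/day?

Flow is perpendicular to layering, so the layers act in series and the equivalent K is the thickness-weighted harmonic mean.
Total thickness L = 10.7 + 10.8 = 21.50 m.
Σ(b_i/K_i) = 10.7/0.0751 + 10.8/0.469 = 165.5 d.
K_eq = L / Σ(b_i/K_i) = 21.50 / 165.5 = 0.1299 m/day.

0.130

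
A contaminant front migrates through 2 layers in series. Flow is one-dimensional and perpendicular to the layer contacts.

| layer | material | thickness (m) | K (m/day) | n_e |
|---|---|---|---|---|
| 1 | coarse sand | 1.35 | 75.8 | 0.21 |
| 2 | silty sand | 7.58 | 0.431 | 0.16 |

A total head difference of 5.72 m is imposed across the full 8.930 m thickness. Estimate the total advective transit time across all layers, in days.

With flow normal to the layers, continuity requires the same specific discharge q through every layer.
Σ(b_i/K_i) = 1.35/75.8 + 7.58/0.431 = 17.60 d.
q = Δh / Σ(b_i/K_i) = 5.72 / 17.60 = 0.3249 m/day.
In each layer the seepage velocity is v_i = q/n_i, so the layer transit time is t_i = b_i·n_i / q:
  layer 1 (coarse sand): t_1 = 1.35 × 0.21 / 0.3249 = 0.8725 d
  layer 2 (silty sand): t_2 = 7.58 × 0.16 / 0.3249 = 3.733 d
Total t = Σ t_i = 4.605 days.

4.61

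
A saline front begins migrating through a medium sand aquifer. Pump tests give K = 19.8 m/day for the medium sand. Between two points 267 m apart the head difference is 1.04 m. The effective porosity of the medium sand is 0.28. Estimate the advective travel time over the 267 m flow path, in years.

Hydraulic gradient i = Δh / L = 1.04 / 267 = 0.003895.
Darcy flux q = K · i = 19.80 × 0.003895 = 0.07712 m/day.
Seepage velocity v = q / n_e = 0.07712 / 0.28 = 0.2754 m/day.
Travel time t = L / v = 267 / 0.2754 = 969.4 days = 2.654 years.

2.65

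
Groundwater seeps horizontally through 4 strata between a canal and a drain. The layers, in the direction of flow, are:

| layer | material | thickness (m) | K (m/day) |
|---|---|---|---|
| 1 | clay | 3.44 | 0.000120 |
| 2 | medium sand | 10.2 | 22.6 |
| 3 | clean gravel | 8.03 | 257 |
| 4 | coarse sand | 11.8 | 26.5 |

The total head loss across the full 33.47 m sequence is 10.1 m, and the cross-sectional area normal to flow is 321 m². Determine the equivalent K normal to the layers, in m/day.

0.00117

Flow is perpendicular to layering, so the layers act in series and the equivalent K is the thickness-weighted harmonic mean.
Total thickness L = 3.44 + 10.2 + 8.03 + 11.8 = 33.47 m.
Σ(b_i/K_i) = 3.44/0.000120 + 10.2/22.6 + 8.03/257 + 11.8/26.5 = 28668 d.
K_eq = L / Σ(b_i/K_i) = 33.47 / 28668 = 0.001168 m/day.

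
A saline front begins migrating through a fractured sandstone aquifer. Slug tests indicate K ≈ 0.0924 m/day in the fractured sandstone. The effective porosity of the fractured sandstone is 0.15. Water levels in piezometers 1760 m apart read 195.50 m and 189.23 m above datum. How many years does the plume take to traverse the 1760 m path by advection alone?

2200

Hydraulic gradient i = (195.50 − 189.23) / 1760 = 6.27 / 1760 = 0.003562.
Darcy flux q = K · i = 0.09240 × 0.003562 = 0.0003292 m/day.
Seepage velocity v = q / n_e = 0.0003292 / 0.15 = 0.002194 m/day.
Travel time t = L / v = 1760 / 0.002194 = 8.020e+05 days = 2196 years.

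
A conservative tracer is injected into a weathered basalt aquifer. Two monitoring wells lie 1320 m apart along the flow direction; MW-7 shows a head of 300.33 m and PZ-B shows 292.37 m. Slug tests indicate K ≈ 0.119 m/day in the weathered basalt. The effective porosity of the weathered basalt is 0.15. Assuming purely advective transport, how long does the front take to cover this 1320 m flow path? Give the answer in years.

755

Hydraulic gradient i = (300.33 − 292.37) / 1320 = 7.96 / 1320 = 0.006030.
Darcy flux q = K · i = 0.1190 × 0.006030 = 0.0007176 m/day.
Seepage velocity v = q / n_e = 0.0007176 / 0.15 = 0.004784 m/day.
Travel time t = L / v = 1320 / 0.004784 = 2.759e+05 days = 755.4 years.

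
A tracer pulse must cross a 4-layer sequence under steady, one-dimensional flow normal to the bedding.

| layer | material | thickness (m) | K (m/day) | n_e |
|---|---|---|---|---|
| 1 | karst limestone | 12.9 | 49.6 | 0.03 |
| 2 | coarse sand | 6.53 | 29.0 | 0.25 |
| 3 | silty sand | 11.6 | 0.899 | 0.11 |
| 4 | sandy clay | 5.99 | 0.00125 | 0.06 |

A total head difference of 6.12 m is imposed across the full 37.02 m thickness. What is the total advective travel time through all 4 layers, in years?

With flow normal to the layers, continuity requires the same specific discharge q through every layer.
Σ(b_i/K_i) = 12.9/49.6 + 6.53/29.0 + 11.6/0.899 + 5.99/0.00125 = 4805 d.
q = Δh / Σ(b_i/K_i) = 6.12 / 4805 = 0.001274 m/day.
In each layer the seepage velocity is v_i = q/n_i, so the layer transit time is t_i = b_i·n_i / q:
  layer 1 (karst limestone): t_1 = 12.9 × 0.03 / 0.001274 = 303.9 d
  layer 2 (coarse sand): t_2 = 6.53 × 0.25 / 0.001274 = 1282 d
  layer 3 (silty sand): t_3 = 11.6 × 0.11 / 0.001274 = 1002 d
  layer 4 (sandy clay): t_4 = 5.99 × 0.06 / 0.001274 = 282.2 d
Total t = Σ t_i = 2870 days = 7.857 years.

7.86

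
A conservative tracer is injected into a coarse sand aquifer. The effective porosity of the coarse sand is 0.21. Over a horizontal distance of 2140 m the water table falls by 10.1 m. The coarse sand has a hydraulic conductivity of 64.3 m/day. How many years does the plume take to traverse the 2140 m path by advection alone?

Hydraulic gradient i = Δh / L = 10.1 / 2140 = 0.004720.
Darcy flux q = K · i = 64.30 × 0.004720 = 0.3035 m/day.
Seepage velocity v = q / n_e = 0.3035 / 0.21 = 1.445 m/day.
Travel time t = L / v = 2140 / 1.445 = 1481 days = 4.054 years.

4.05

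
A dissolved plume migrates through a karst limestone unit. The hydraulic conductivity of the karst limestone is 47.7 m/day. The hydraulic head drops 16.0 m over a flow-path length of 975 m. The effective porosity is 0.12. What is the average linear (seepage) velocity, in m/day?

6.52

Hydraulic gradient i = Δh / L = 16.0 / 975 = 0.01641.
Darcy flux q = K · i = 47.70 × 0.01641 = 0.7828 m/day.
Seepage velocity v = q / n_e = 0.7828 / 0.12 = 6.523 m/day.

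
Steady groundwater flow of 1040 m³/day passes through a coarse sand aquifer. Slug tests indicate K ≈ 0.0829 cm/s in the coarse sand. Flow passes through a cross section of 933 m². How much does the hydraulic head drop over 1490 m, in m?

Convert K: 0.0829 cm/s × 864 = 71.63 m/day.
From Q = K·A·i, i = Q / (K·A) = 1040 / (71.63 × 933.0) = 0.01556.
Head loss Δh = i · L = 0.01556 × 1490 = 23.19 m.

23.2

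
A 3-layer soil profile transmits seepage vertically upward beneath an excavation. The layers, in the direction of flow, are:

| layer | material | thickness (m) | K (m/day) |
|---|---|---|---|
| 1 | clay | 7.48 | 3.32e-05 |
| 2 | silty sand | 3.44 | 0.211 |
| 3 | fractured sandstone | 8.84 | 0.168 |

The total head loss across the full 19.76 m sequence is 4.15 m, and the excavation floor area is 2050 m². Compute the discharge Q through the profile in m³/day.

0.0377

Flow is perpendicular to layering, so the layers act in series and the equivalent K is the thickness-weighted harmonic mean.
Total thickness L = 7.48 + 3.44 + 8.84 = 19.76 m.
Σ(b_i/K_i) = 7.48/3.32e-05 + 3.44/0.211 + 8.84/0.168 = 2.254e+05 d.
K_eq = L / Σ(b_i/K_i) = 19.76 / 2.254e+05 = 8.768e-05 m/day.
Q = K_eq · A · (Δh/L) = 8.768e-05 × 2050 × (4.15/19.76) = 0.03775 m³/day.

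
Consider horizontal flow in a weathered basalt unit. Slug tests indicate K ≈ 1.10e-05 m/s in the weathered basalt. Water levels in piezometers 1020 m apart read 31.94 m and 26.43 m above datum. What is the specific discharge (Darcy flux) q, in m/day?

0.00513

Convert K: 1.10e-05 m/s × 86400 = 0.9504 m/day.
Hydraulic gradient i = (31.94 − 26.43) / 1020 = 5.51 / 1020 = 0.005402.
Specific discharge q = K · i = 0.9504 × 0.005402 = 0.005134 m/day.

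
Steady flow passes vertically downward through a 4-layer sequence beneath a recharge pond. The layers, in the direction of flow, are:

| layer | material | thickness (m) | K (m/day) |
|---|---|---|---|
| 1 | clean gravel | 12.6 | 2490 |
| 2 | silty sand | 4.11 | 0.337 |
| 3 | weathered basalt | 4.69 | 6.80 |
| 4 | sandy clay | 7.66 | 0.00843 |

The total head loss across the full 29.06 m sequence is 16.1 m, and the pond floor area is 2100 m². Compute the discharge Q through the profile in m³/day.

Flow is perpendicular to layering, so the layers act in series and the equivalent K is the thickness-weighted harmonic mean.
Total thickness L = 12.6 + 4.11 + 4.69 + 7.66 = 29.06 m.
Σ(b_i/K_i) = 12.6/2490 + 4.11/0.337 + 4.69/6.80 + 7.66/0.00843 = 921.6 d.
K_eq = L / Σ(b_i/K_i) = 29.06 / 921.6 = 0.03153 m/day.
Q = K_eq · A · (Δh/L) = 0.03153 × 2100 × (16.1/29.06) = 36.69 m³/day.

36.7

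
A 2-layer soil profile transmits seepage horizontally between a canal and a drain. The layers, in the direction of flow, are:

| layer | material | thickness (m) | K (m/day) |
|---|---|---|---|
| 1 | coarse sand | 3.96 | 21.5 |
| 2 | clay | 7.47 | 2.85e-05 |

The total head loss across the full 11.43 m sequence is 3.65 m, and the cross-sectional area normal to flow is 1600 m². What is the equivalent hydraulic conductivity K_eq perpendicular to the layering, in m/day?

Flow is perpendicular to layering, so the layers act in series and the equivalent K is the thickness-weighted harmonic mean.
Total thickness L = 3.96 + 7.47 = 11.43 m.
Σ(b_i/K_i) = 3.96/21.5 + 7.47/2.85e-05 = 2.621e+05 d.
K_eq = L / Σ(b_i/K_i) = 11.43 / 2.621e+05 = 4.361e-05 m/day.

4.36e-05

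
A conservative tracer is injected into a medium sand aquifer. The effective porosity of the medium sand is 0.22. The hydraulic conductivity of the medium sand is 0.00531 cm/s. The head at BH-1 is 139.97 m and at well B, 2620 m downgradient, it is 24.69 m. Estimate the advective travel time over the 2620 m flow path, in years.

7.82

Convert K: 0.00531 cm/s × 864 = 4.588 m/day.
Hydraulic gradient i = (139.97 − 24.69) / 2620 = 115.28 / 2620 = 0.04400.
Darcy flux q = K · i = 4.588 × 0.04400 = 0.2019 m/day.
Seepage velocity v = q / n_e = 0.2019 / 0.22 = 0.9176 m/day.
Travel time t = L / v = 2620 / 0.9176 = 2855 days = 7.818 years.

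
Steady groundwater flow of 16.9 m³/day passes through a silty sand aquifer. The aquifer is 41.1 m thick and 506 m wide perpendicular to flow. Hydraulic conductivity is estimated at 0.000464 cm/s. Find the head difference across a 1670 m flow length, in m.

Convert K: 0.000464 cm/s × 864 = 0.4009 m/day.
Cross-sectional area A = 506 × 41.1 = 20797 m².
From Q = K·A·i, i = Q / (K·A) = 16.9 / (0.4009 × 20797) = 0.002027.
Head loss Δh = i · L = 0.002027 × 1670 = 3.385 m.

3.39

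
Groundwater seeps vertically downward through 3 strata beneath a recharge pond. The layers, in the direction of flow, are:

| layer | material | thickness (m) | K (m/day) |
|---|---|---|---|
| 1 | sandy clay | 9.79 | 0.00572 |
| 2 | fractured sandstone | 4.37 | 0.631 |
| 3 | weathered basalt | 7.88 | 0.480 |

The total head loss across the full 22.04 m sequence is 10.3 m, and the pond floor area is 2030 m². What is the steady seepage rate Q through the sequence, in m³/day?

12.1

Flow is perpendicular to layering, so the layers act in series and the equivalent K is the thickness-weighted harmonic mean.
Total thickness L = 9.79 + 4.37 + 7.88 = 22.04 m.
Σ(b_i/K_i) = 9.79/0.00572 + 4.37/0.631 + 7.88/0.480 = 1735 d.
K_eq = L / Σ(b_i/K_i) = 22.04 / 1735 = 0.01270 m/day.
Q = K_eq · A · (Δh/L) = 0.01270 × 2030 × (10.3/22.04) = 12.05 m³/day.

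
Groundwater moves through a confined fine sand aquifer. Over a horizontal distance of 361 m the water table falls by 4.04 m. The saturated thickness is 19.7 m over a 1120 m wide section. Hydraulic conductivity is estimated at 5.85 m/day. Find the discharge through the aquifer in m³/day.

1440

Cross-sectional area A = 1120 × 19.7 = 22064 m².
Hydraulic gradient i = Δh / L = 4.04 / 361 = 0.01119.
Darcy's law: Q = K · A · i = 5.850 × 22064 × 0.01119 = 1444 m³/day.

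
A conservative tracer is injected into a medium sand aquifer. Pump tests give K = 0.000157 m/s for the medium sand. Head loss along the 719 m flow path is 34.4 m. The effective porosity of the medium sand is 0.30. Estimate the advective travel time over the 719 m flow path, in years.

Convert K: 0.000157 m/s × 86400 = 13.56 m/day.
Hydraulic gradient i = Δh / L = 34.4 / 719 = 0.04784.
Darcy flux q = K · i = 13.56 × 0.04784 = 0.6490 m/day.
Seepage velocity v = q / n_e = 0.6490 / 0.30 = 2.163 m/day.
Travel time t = L / v = 719 / 2.163 = 332.4 days = 0.9099 years.

0.910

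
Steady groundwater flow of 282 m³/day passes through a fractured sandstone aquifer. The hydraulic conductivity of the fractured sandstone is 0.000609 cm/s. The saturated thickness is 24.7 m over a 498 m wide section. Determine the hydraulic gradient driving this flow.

Convert K: 0.000609 cm/s × 864 = 0.5262 m/day.
Cross-sectional area A = 498 × 24.7 = 12301 m².
From Q = K·A·i, i = Q / (K·A) = 282 / (0.5262 × 12301) = 0.04357.

0.0436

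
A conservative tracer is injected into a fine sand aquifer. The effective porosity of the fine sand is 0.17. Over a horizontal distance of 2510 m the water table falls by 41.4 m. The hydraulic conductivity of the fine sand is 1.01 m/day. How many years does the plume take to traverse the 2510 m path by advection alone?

Hydraulic gradient i = Δh / L = 41.4 / 2510 = 0.01649.
Darcy flux q = K · i = 1.010 × 0.01649 = 0.01666 m/day.
Seepage velocity v = q / n_e = 0.01666 / 0.17 = 0.09799 m/day.
Travel time t = L / v = 2510 / 0.09799 = 25614 days = 70.13 years.

70.1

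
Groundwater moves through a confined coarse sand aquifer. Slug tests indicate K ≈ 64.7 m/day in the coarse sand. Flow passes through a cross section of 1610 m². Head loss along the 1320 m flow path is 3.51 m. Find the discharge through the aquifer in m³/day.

277

Hydraulic gradient i = Δh / L = 3.51 / 1320 = 0.002659.
Darcy's law: Q = K · A · i = 64.70 × 1610 × 0.002659 = 277.0 m³/day.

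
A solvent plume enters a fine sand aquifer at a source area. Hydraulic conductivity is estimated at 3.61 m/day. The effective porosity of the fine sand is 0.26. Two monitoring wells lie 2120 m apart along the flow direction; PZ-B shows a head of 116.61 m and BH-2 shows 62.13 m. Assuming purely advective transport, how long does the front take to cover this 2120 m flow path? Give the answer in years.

Hydraulic gradient i = (116.61 − 62.13) / 2120 = 54.48 / 2120 = 0.02570.
Darcy flux q = K · i = 3.610 × 0.02570 = 0.09277 m/day.
Seepage velocity v = q / n_e = 0.09277 / 0.26 = 0.3568 m/day.
Travel time t = L / v = 2120 / 0.3568 = 5942 days = 16.27 years.

16.3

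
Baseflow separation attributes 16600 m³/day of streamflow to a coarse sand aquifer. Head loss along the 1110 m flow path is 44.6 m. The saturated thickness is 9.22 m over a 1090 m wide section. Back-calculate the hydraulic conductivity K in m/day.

41.1

Cross-sectional area A = 1090 × 9.22 = 10050 m².
Hydraulic gradient i = Δh / L = 44.6 / 1110 = 0.04018.
From Q = K·A·i, K = Q / (A·i) = 16600 / (10050 × 0.04018) = 41.11 m/day.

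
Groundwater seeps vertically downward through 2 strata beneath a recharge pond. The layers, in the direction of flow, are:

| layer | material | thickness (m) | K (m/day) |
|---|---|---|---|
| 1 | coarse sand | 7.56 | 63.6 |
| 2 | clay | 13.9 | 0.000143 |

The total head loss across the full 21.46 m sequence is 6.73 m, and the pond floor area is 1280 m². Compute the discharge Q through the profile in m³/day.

0.0886

Flow is perpendicular to layering, so the layers act in series and the equivalent K is the thickness-weighted harmonic mean.
Total thickness L = 7.56 + 13.9 = 21.46 m.
Σ(b_i/K_i) = 7.56/63.6 + 13.9/0.000143 = 97203 d.
K_eq = L / Σ(b_i/K_i) = 21.46 / 97203 = 0.0002208 m/day.
Q = K_eq · A · (Δh/L) = 0.0002208 × 1280 × (6.73/21.46) = 0.08862 m³/day.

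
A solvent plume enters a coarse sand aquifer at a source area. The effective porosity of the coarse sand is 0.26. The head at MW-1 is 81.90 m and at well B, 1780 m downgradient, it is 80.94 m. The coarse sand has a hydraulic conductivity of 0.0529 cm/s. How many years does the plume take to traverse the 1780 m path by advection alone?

Convert K: 0.0529 cm/s × 864 = 45.71 m/day.
Hydraulic gradient i = (81.90 − 80.94) / 1780 = 0.96 / 1780 = 0.0005393.
Darcy flux q = K · i = 45.71 × 0.0005393 = 0.02465 m/day.
Seepage velocity v = q / n_e = 0.02465 / 0.26 = 0.09481 m/day.
Travel time t = L / v = 1780 / 0.09481 = 18775 days = 51.40 years.

51.4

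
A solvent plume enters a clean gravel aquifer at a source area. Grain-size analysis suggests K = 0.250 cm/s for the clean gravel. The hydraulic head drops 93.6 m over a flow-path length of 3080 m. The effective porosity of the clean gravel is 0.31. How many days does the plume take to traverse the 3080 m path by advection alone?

Convert K: 0.250 cm/s × 864 = 216.0 m/day.
Hydraulic gradient i = Δh / L = 93.6 / 3080 = 0.03039.
Darcy flux q = K · i = 216.0 × 0.03039 = 6.564 m/day.
Seepage velocity v = q / n_e = 6.564 / 0.31 = 21.17 m/day.
Travel time t = L / v = 3080 / 21.17 = 145.5 days.

145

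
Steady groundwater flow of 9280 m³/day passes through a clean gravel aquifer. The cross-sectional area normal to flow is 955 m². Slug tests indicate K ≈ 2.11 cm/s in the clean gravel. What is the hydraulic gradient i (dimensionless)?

0.00533

Convert K: 2.11 cm/s × 864 = 1823 m/day.
From Q = K·A·i, i = Q / (K·A) = 9280 / (1823 × 955.0) = 0.005330.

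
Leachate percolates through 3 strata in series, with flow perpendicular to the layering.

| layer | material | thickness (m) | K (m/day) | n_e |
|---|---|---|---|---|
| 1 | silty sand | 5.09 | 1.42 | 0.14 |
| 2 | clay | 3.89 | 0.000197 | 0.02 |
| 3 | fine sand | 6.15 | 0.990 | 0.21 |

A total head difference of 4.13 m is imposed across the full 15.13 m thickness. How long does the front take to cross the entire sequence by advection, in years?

27.3

With flow normal to the layers, continuity requires the same specific discharge q through every layer.
Σ(b_i/K_i) = 5.09/1.42 + 3.89/0.000197 + 6.15/0.990 = 19756 d.
q = Δh / Σ(b_i/K_i) = 4.13 / 19756 = 0.0002091 m/day.
In each layer the seepage velocity is v_i = q/n_i, so the layer transit time is t_i = b_i·n_i / q:
  layer 1 (silty sand): t_1 = 5.09 × 0.14 / 0.0002091 = 3409 d
  layer 2 (clay): t_2 = 3.89 × 0.02 / 0.0002091 = 372.2 d
  layer 3 (fine sand): t_3 = 6.15 × 0.21 / 0.0002091 = 6178 d
Total t = Σ t_i = 9959 days = 27.27 years.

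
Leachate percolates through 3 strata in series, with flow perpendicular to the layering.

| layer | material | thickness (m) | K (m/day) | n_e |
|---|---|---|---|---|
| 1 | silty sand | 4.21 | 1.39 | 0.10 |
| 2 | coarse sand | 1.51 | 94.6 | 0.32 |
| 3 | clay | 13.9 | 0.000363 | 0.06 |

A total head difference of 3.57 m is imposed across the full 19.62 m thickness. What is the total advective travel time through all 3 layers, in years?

51.0

With flow normal to the layers, continuity requires the same specific discharge q through every layer.
Σ(b_i/K_i) = 4.21/1.39 + 1.51/94.6 + 13.9/0.000363 = 38295 d.
q = Δh / Σ(b_i/K_i) = 3.57 / 38295 = 9.322e-05 m/day.
In each layer the seepage velocity is v_i = q/n_i, so the layer transit time is t_i = b_i·n_i / q:
  layer 1 (silty sand): t_1 = 4.21 × 0.10 / 9.322e-05 = 4516 d
  layer 2 (coarse sand): t_2 = 1.51 × 0.32 / 9.322e-05 = 5183 d
  layer 3 (clay): t_3 = 13.9 × 0.06 / 9.322e-05 = 8946 d
Total t = Σ t_i = 18646 days = 51.05 years.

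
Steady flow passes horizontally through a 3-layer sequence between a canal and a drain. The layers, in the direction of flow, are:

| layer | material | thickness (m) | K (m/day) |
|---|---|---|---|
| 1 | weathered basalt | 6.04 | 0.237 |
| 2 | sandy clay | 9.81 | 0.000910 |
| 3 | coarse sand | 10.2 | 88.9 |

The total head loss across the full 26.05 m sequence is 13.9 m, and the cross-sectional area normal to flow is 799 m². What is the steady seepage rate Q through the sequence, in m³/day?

Flow is perpendicular to layering, so the layers act in series and the equivalent K is the thickness-weighted harmonic mean.
Total thickness L = 6.04 + 9.81 + 10.2 = 26.05 m.
Σ(b_i/K_i) = 6.04/0.237 + 9.81/0.000910 + 10.2/88.9 = 10806 d.
K_eq = L / Σ(b_i/K_i) = 26.05 / 10806 = 0.002411 m/day.
Q = K_eq · A · (Δh/L) = 0.002411 × 799 × (13.9/26.05) = 1.028 m³/day.

1.03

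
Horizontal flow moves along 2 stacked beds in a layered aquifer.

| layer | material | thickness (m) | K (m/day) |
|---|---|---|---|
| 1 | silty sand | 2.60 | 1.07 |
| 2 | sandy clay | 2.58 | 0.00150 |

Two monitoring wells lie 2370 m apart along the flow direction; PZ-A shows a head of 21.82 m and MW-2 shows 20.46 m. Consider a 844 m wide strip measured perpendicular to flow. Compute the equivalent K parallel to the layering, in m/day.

0.538

Flow is parallel to layering, so each bed carries its own Darcy discharge and the transmissivities add.
Σ(K_i·b_i) = 1.07×2.60 + 0.00150×2.58 = 2.786 m²/day.
Total thickness b = 5.180 m, so K_eq = Σ(K_i·b_i)/b = 0.5378 m/day.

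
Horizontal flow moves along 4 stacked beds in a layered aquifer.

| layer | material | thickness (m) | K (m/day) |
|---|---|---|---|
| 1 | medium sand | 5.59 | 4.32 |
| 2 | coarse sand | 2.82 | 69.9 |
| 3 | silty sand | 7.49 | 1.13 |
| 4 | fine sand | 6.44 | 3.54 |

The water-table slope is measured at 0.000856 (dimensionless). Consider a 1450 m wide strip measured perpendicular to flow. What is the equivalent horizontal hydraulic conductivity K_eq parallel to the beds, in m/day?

11.3

Flow is parallel to layering, so each bed carries its own Darcy discharge and the transmissivities add.
Σ(K_i·b_i) = 4.32×5.59 + 69.9×2.82 + 1.13×7.49 + 3.54×6.44 = 252.5 m²/day.
Total thickness b = 22.34 m, so K_eq = Σ(K_i·b_i)/b = 11.30 m/day.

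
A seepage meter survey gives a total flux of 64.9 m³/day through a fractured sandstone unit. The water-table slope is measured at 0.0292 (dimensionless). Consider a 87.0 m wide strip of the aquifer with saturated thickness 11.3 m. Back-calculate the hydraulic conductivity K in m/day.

2.26

Cross-sectional area A = 87.0 × 11.3 = 983.1 m².
Hydraulic gradient i = 0.0292.
From Q = K·A·i, K = Q / (A·i) = 64.9 / (983.1 × 0.02920) = 2.261 m/day.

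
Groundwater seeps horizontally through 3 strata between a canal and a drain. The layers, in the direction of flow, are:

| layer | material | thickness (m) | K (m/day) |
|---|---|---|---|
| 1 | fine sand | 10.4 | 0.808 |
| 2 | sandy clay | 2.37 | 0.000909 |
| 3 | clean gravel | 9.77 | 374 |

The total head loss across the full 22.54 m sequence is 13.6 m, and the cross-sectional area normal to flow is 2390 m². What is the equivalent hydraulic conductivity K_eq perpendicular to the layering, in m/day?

Flow is perpendicular to layering, so the layers act in series and the equivalent K is the thickness-weighted harmonic mean.
Total thickness L = 10.4 + 2.37 + 9.77 = 22.54 m.
Σ(b_i/K_i) = 10.4/0.808 + 2.37/0.000909 + 9.77/374 = 2620 d.
K_eq = L / Σ(b_i/K_i) = 22.54 / 2620 = 0.008603 m/day.

0.00860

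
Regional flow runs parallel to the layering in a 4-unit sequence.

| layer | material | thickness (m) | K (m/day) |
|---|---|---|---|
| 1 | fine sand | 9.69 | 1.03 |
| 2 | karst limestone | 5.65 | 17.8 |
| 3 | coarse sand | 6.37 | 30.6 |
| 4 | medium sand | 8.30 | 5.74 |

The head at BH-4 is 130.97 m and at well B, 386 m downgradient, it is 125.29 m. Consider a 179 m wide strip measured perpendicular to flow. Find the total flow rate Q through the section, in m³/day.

930

Flow is parallel to layering, so each bed carries its own Darcy discharge and the transmissivities add.
Σ(K_i·b_i) = 1.03×9.69 + 17.8×5.65 + 30.6×6.37 + 5.74×8.30 = 353.1 m²/day.
Hydraulic gradient i = (130.97 − 125.29) / 386 = 5.68 / 386 = 0.01472.
Q = Σ(K_i·b_i) · W · i = 353.1 × 179 × 0.01472 = 930.1 m³/day.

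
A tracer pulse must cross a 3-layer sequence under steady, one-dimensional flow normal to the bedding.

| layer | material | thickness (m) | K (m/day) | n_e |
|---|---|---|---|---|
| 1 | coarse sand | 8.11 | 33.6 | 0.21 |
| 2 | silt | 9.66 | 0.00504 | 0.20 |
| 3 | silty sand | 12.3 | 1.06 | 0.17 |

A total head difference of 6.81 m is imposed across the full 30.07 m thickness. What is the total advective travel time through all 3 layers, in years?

With flow normal to the layers, continuity requires the same specific discharge q through every layer.
Σ(b_i/K_i) = 8.11/33.6 + 9.66/0.00504 + 12.3/1.06 = 1929 d.
q = Δh / Σ(b_i/K_i) = 6.81 / 1929 = 0.003531 m/day.
In each layer the seepage velocity is v_i = q/n_i, so the layer transit time is t_i = b_i·n_i / q:
  layer 1 (coarse sand): t_1 = 8.11 × 0.21 / 0.003531 = 482.3 d
  layer 2 (silt): t_2 = 9.66 × 0.20 / 0.003531 = 547.1 d
  layer 3 (silty sand): t_3 = 12.3 × 0.17 / 0.003531 = 592.1 d
Total t = Σ t_i = 1622 days = 4.440 years.

4.44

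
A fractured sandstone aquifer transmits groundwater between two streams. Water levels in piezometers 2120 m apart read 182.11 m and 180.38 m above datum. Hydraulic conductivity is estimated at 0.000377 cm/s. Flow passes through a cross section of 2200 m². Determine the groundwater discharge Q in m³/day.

0.585

Convert K: 0.000377 cm/s × 864 = 0.3257 m/day.
Hydraulic gradient i = (182.11 − 180.38) / 2120 = 1.73 / 2120 = 0.0008160.
Darcy's law: Q = K · A · i = 0.3257 × 2200 × 0.0008160 = 0.5848 m³/day.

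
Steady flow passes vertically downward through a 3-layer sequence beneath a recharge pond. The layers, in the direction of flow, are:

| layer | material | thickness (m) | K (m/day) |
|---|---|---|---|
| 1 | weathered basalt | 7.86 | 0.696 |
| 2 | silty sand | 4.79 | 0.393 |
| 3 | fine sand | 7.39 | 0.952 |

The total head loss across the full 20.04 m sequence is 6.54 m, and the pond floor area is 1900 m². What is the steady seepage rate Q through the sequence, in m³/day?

398

Flow is perpendicular to layering, so the layers act in series and the equivalent K is the thickness-weighted harmonic mean.
Total thickness L = 7.86 + 4.79 + 7.39 = 20.04 m.
Σ(b_i/K_i) = 7.86/0.696 + 4.79/0.393 + 7.39/0.952 = 31.24 d.
K_eq = L / Σ(b_i/K_i) = 20.04 / 31.24 = 0.6414 m/day.
Q = K_eq · A · (Δh/L) = 0.6414 × 1900 × (6.54/20.04) = 397.7 m³/day.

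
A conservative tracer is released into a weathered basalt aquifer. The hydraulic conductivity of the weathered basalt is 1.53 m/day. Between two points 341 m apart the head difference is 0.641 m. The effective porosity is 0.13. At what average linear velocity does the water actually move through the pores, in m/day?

0.0221

Hydraulic gradient i = Δh / L = 0.641 / 341 = 0.001880.
Darcy flux q = K · i = 1.530 × 0.001880 = 0.002876 m/day.
Seepage velocity v = q / n_e = 0.002876 / 0.13 = 0.02212 m/day.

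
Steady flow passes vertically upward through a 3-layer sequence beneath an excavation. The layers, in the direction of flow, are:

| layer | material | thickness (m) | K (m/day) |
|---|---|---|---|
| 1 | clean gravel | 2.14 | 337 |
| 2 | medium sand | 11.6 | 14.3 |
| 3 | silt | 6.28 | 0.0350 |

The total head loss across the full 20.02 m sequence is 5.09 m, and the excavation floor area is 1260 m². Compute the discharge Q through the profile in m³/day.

35.6

Flow is perpendicular to layering, so the layers act in series and the equivalent K is the thickness-weighted harmonic mean.
Total thickness L = 2.14 + 11.6 + 6.28 = 20.02 m.
Σ(b_i/K_i) = 2.14/337 + 11.6/14.3 + 6.28/0.0350 = 180.2 d.
K_eq = L / Σ(b_i/K_i) = 20.02 / 180.2 = 0.1111 m/day.
Q = K_eq · A · (Δh/L) = 0.1111 × 1260 × (5.09/20.02) = 35.58 m³/day.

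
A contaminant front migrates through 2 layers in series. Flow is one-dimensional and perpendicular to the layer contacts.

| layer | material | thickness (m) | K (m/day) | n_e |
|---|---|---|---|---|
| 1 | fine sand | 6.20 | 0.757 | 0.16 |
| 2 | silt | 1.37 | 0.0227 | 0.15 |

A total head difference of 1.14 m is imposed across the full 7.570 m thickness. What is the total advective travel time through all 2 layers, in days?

72.0

With flow normal to the layers, continuity requires the same specific discharge q through every layer.
Σ(b_i/K_i) = 6.20/0.757 + 1.37/0.0227 = 68.54 d.
q = Δh / Σ(b_i/K_i) = 1.14 / 68.54 = 0.01663 m/day.
In each layer the seepage velocity is v_i = q/n_i, so the layer transit time is t_i = b_i·n_i / q:
  layer 1 (fine sand): t_1 = 6.20 × 0.16 / 0.01663 = 59.64 d
  layer 2 (silt): t_2 = 1.37 × 0.15 / 0.01663 = 12.36 d
Total t = Σ t_i = 72.00 days.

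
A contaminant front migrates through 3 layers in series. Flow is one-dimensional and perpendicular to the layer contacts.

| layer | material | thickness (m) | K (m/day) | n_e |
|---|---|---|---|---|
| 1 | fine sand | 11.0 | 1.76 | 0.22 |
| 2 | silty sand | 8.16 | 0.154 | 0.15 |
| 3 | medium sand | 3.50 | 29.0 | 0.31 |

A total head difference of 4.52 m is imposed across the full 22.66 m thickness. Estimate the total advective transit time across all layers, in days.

With flow normal to the layers, continuity requires the same specific discharge q through every layer.
Σ(b_i/K_i) = 11.0/1.76 + 8.16/0.154 + 3.50/29.0 = 59.36 d.
q = Δh / Σ(b_i/K_i) = 4.52 / 59.36 = 0.07615 m/day.
In each layer the seepage velocity is v_i = q/n_i, so the layer transit time is t_i = b_i·n_i / q:
  layer 1 (fine sand): t_1 = 11.0 × 0.22 / 0.07615 = 31.78 d
  layer 2 (silty sand): t_2 = 8.16 × 0.15 / 0.07615 = 16.07 d
  layer 3 (medium sand): t_3 = 3.50 × 0.31 / 0.07615 = 14.25 d
Total t = Σ t_i = 62.10 days.

62.1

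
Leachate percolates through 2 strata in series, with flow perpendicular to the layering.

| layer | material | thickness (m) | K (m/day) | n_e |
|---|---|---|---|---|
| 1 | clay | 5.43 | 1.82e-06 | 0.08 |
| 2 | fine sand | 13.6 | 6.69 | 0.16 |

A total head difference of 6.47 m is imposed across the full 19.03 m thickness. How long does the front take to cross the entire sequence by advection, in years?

With flow normal to the layers, continuity requires the same specific discharge q through every layer.
Σ(b_i/K_i) = 5.43/1.82e-06 + 13.6/6.69 = 2.984e+06 d.
q = Δh / Σ(b_i/K_i) = 6.47 / 2.984e+06 = 2.169e-06 m/day.
In each layer the seepage velocity is v_i = q/n_i, so the layer transit time is t_i = b_i·n_i / q:
  layer 1 (clay): t_1 = 5.43 × 0.08 / 2.169e-06 = 2.003e+05 d
  layer 2 (fine sand): t_2 = 13.6 × 0.16 / 2.169e-06 = 1.003e+06 d
Total t = Σ t_i = 1.204e+06 days = 3296 years.

3300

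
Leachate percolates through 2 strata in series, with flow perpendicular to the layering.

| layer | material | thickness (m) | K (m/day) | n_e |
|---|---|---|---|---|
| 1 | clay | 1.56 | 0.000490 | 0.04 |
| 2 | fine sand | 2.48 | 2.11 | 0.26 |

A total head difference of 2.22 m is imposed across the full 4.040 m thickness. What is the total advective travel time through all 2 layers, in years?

2.78

With flow normal to the layers, continuity requires the same specific discharge q through every layer.
Σ(b_i/K_i) = 1.56/0.000490 + 2.48/2.11 = 3185 d.
q = Δh / Σ(b_i/K_i) = 2.22 / 3185 = 0.0006971 m/day.
In each layer the seepage velocity is v_i = q/n_i, so the layer transit time is t_i = b_i·n_i / q:
  layer 1 (clay): t_1 = 1.56 × 0.04 / 0.0006971 = 89.52 d
  layer 2 (fine sand): t_2 = 2.48 × 0.26 / 0.0006971 = 925.0 d
Total t = Σ t_i = 1015 days = 2.778 years.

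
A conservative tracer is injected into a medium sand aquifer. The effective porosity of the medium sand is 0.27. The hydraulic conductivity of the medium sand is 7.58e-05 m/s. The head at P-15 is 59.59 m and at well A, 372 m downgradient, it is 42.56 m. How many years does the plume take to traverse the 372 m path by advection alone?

Convert K: 7.58e-05 m/s × 86400 = 6.549 m/day.
Hydraulic gradient i = (59.59 − 42.56) / 372 = 17.03 / 372 = 0.04578.
Darcy flux q = K · i = 6.549 × 0.04578 = 0.2998 m/day.
Seepage velocity v = q / n_e = 0.2998 / 0.27 = 1.110 m/day.
Travel time t = L / v = 372 / 1.110 = 335.0 days = 0.9172 years.

0.917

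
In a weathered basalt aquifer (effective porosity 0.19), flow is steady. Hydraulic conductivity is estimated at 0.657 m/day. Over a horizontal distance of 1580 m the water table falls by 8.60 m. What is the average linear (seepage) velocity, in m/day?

Hydraulic gradient i = Δh / L = 8.60 / 1580 = 0.005443.
Darcy flux q = K · i = 0.6570 × 0.005443 = 0.003576 m/day.
Seepage velocity v = q / n_e = 0.003576 / 0.19 = 0.01882 m/day.

0.0188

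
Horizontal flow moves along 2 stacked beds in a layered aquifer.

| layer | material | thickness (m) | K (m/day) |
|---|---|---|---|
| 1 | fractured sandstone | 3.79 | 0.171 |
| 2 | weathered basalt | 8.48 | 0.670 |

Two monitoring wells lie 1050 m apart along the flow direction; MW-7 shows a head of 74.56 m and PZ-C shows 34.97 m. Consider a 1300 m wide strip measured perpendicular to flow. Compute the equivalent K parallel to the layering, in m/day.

Flow is parallel to layering, so each bed carries its own Darcy discharge and the transmissivities add.
Σ(K_i·b_i) = 0.171×3.79 + 0.670×8.48 = 6.330 m²/day.
Total thickness b = 12.27 m, so K_eq = Σ(K_i·b_i)/b = 0.5159 m/day.

0.516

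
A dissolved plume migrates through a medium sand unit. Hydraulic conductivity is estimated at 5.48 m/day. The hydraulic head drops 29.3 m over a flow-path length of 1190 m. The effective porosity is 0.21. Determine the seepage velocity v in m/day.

Hydraulic gradient i = Δh / L = 29.3 / 1190 = 0.02462.
Darcy flux q = K · i = 5.480 × 0.02462 = 0.1349 m/day.
Seepage velocity v = q / n_e = 0.1349 / 0.21 = 0.6425 m/day.

0.643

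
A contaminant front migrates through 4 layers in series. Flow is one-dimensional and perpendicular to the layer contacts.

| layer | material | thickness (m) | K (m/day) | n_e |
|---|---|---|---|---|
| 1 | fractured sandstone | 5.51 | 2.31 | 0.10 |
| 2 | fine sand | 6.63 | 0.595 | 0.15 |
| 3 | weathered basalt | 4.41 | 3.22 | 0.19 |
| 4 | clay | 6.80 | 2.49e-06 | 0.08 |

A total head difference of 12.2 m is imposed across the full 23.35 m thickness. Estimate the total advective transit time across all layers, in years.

With flow normal to the layers, continuity requires the same specific discharge q through every layer.
Σ(b_i/K_i) = 5.51/2.31 + 6.63/0.595 + 4.41/3.22 + 6.80/2.49e-06 = 2.731e+06 d.
q = Δh / Σ(b_i/K_i) = 12.2 / 2.731e+06 = 4.467e-06 m/day.
In each layer the seepage velocity is v_i = q/n_i, so the layer transit time is t_i = b_i·n_i / q:
  layer 1 (fractured sandstone): t_1 = 5.51 × 0.10 / 4.467e-06 = 1.233e+05 d
  layer 2 (fine sand): t_2 = 6.63 × 0.15 / 4.467e-06 = 2.226e+05 d
  layer 3 (weathered basalt): t_3 = 4.41 × 0.19 / 4.467e-06 = 1.876e+05 d
  layer 4 (clay): t_4 = 6.80 × 0.08 / 4.467e-06 = 1.218e+05 d
Total t = Σ t_i = 6.553e+05 days = 1794 years.

1790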